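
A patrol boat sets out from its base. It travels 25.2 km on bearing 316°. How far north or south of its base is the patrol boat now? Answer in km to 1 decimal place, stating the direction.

Leg 1 (316°, 25.2 km): east 25.2 sin 316° = -17.51, north 25.2 cos 316° = 18.13
Net north component: 18.13 km.

18.1 km north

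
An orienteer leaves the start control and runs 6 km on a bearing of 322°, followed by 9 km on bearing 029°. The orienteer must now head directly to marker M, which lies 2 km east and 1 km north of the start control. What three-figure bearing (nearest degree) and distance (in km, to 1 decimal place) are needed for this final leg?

Leg 1 (322°, 6 km): east 6 sin 322° = -3.69, north 6 cos 322° = 4.73
Leg 2 (029°, 9 km): east 9 sin 29° = 4.36, north 9 cos 29° = 7.87
Current position: (0.67, 12.60). Target: (2, 1). Remaining: Δeast = 1.33, Δnorth = -11.60.
Bearing = atan2(1.33, -11.60) mod 360° = 173.46°; distance = √((1.33)² + (-11.60)²) = 11.676 km.

173°, 11.7 km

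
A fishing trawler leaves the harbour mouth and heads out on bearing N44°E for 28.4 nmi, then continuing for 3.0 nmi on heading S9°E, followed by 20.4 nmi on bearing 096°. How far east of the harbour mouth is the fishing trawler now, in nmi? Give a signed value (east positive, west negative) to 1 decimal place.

Leg 1 (N44°E, 28.4 nmi): east 28.4 sin 44° = 19.73, north 28.4 cos 44° = 20.43
Leg 2 (S9°E, 3.0 nmi): east 3.0 sin 171° = 0.47, north 3.0 cos 171° = -2.96
Leg 3 (096°, 20.4 nmi): east 20.4 sin 96° = 20.29, north 20.4 cos 96° = -2.13
Net east component: 40.49 nmi.

40.5 nmi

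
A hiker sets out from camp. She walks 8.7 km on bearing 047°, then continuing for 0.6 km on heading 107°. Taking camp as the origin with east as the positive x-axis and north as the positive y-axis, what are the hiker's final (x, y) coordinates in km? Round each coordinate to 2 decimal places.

(6.94, 5.76)

Leg 1 (047°, 8.7 km): east 8.7 sin 47° = 6.36, north 8.7 cos 47° = 5.93
Leg 2 (107°, 0.6 km): east 0.6 sin 107° = 0.57, north 0.6 cos 107° = -0.18
Summing: 6.94 km east, 5.76 km north → (6.94, 5.76).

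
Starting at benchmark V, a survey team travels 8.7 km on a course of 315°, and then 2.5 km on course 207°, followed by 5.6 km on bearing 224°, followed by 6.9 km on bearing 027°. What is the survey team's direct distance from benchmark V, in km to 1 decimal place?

Leg 1 (315°, 8.7 km): east 8.7 sin 315° = -6.15, north 8.7 cos 315° = 6.15
Leg 2 (207°, 2.5 km): east 2.5 sin 207° = -1.13, north 2.5 cos 207° = -2.23
Leg 3 (224°, 5.6 km): east 5.6 sin 224° = -3.89, north 5.6 cos 224° = -4.03
Leg 4 (027°, 6.9 km): east 6.9 sin 27° = 3.13, north 6.9 cos 27° = 6.15
Net: -8.04 east, 6.04 north. Distance = √((-8.04)² + (6.04)²) = 10.062 km.

10.1 km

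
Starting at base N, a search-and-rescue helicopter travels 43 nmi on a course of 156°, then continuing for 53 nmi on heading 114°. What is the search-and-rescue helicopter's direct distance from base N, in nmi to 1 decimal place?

89.7 nmi

Leg 1 (156°, 43 nmi): east 43 sin 156° = 17.49, north 43 cos 156° = -39.28
Leg 2 (114°, 53 nmi): east 53 sin 114° = 48.42, north 53 cos 114° = -21.56
Net: 65.91 east, -60.84 north. Distance = √((65.91)² + (-60.84)²) = 89.695 nmi.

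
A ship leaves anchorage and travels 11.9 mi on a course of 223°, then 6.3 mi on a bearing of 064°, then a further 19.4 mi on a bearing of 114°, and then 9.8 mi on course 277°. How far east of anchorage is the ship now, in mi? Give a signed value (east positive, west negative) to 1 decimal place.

5.5 mi

Leg 1 (223°, 11.9 mi): east 11.9 sin 223° = -8.12, north 11.9 cos 223° = -8.70
Leg 2 (064°, 6.3 mi): east 6.3 sin 64° = 5.66, north 6.3 cos 64° = 2.76
Leg 3 (114°, 19.4 mi): east 19.4 sin 114° = 17.72, north 19.4 cos 114° = -7.89
Leg 4 (277°, 9.8 mi): east 9.8 sin 277° = -9.73, north 9.8 cos 277° = 1.19
Net east component: 5.54 mi.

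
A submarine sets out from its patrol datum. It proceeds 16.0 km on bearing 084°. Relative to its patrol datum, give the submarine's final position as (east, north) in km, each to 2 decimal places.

(15.91, 1.67)

Leg 1 (084°, 16.0 km): east 16.0 sin 84° = 15.91, north 16.0 cos 84° = 1.67
Summing: 15.91 km east, 1.67 km north → (15.91, 1.67).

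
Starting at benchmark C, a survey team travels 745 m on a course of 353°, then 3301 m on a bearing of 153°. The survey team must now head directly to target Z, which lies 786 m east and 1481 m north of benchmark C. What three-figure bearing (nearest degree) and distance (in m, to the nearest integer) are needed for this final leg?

350°, 3735 m

Leg 1 (353°, 745 m): east 745 sin 353° = -90.79, north 745 cos 353° = 739.45
Leg 2 (153°, 3301 m): east 3301 sin 153° = 1498.62, north 3301 cos 153° = -2941.21
Current position: (1407.83, -2201.77). Target: (786, 1481). Remaining: Δeast = -621.83, Δnorth = 3682.77.
Bearing = atan2(-621.83, 3682.77) mod 360° = 350.42°; distance = √((-621.83)² + (3682.77)²) = 3734.894 m.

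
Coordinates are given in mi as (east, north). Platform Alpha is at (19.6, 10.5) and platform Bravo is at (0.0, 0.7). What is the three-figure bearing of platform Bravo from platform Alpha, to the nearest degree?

Δeast = 0.0 − 19.6 = -19.60; Δnorth = 0.7 − 10.5 = -9.80.
Bearing = atan2(Δeast, Δnorth) mod 360° = 243.43° ≈ 243°.

243°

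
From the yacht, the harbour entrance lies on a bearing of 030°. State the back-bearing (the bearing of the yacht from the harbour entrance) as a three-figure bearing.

210°

Back-bearing = 030° + 180° = 210°.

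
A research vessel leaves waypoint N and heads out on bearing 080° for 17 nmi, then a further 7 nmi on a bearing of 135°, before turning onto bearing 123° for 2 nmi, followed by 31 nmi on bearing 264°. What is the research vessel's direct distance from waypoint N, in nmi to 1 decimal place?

9.8 nmi

Leg 1 (080°, 17 nmi): east 17 sin 80° = 16.74, north 17 cos 80° = 2.95
Leg 2 (135°, 7 nmi): east 7 sin 135° = 4.95, north 7 cos 135° = -4.95
Leg 3 (123°, 2 nmi): east 2 sin 123° = 1.68, north 2 cos 123° = -1.09
Leg 4 (264°, 31 nmi): east 31 sin 264° = -30.83, north 31 cos 264° = -3.24
Net: -7.46 east, -6.33 north. Distance = √((-7.46)² + (-6.33)²) = 9.783 nmi.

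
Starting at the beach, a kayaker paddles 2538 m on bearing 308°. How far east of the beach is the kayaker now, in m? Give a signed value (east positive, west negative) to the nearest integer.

Leg 1 (308°, 2538 m): east 2538 sin 308° = -1999.97, north 2538 cos 308° = 1562.55
Net east component: -1999.97 m.

-2000 m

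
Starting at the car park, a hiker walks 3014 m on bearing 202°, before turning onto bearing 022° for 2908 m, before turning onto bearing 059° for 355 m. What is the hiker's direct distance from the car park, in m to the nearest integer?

Leg 1 (202°, 3014 m): east 3014 sin 202° = -1129.06, north 3014 cos 202° = -2794.53
Leg 2 (022°, 2908 m): east 2908 sin 22° = 1089.36, north 2908 cos 22° = 2696.25
Leg 3 (059°, 355 m): east 355 sin 59° = 304.29, north 355 cos 59° = 182.84
Net: 264.59 east, 84.56 north. Distance = √((264.59)² + (84.56)²) = 277.769 m.

278 m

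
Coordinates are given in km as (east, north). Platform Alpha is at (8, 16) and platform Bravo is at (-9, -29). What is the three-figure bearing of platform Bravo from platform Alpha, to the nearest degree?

Δeast = -9 − 8 = -17.00; Δnorth = -29 − 16 = -45.00.
Bearing = atan2(Δeast, Δnorth) mod 360° = 200.70° ≈ 201°.

201°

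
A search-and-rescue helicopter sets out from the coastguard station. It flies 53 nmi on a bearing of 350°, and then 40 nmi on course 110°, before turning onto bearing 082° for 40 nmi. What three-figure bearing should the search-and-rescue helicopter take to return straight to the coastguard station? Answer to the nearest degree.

237°

Leg 1 (350°, 53 nmi): east 53 sin 350° = -9.20, north 53 cos 350° = 52.19
Leg 2 (110°, 40 nmi): east 40 sin 110° = 37.59, north 40 cos 110° = -13.68
Leg 3 (082°, 40 nmi): east 40 sin 82° = 39.61, north 40 cos 82° = 5.57
Net displacement: 68.00 east, 44.08 north. Direction back to start is (-68.00, -44.08): bearing = atan2(-68.00, -44.08) mod 360° = 237.04° ≈ 237°.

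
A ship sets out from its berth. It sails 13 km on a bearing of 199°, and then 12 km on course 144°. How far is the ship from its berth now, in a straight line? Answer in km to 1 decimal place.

Leg 1 (199°, 13 km): east 13 sin 199° = -4.23, north 13 cos 199° = -12.29
Leg 2 (144°, 12 km): east 12 sin 144° = 7.05, north 12 cos 144° = -9.71
Net: 2.82 east, -22.00 north. Distance = √((2.82)² + (-22.00)²) = 22.180 km.

22.2 km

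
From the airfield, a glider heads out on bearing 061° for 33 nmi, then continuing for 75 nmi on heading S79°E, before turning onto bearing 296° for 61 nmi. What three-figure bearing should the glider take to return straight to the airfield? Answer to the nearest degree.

239°

Leg 1 (061°, 33 nmi): east 33 sin 61° = 28.86, north 33 cos 61° = 16.00
Leg 2 (S79°E, 75 nmi): east 75 sin 101° = 73.62, north 75 cos 101° = -14.31
Leg 3 (296°, 61 nmi): east 61 sin 296° = -54.83, north 61 cos 296° = 26.74
Net displacement: 47.66 east, 28.43 north. Direction back to start is (-47.66, -28.43): bearing = atan2(-47.66, -28.43) mod 360° = 239.18° ≈ 239°.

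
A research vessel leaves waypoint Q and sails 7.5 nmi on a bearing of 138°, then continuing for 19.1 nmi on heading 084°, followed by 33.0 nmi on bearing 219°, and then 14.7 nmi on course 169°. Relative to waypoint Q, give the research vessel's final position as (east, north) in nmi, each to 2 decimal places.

(6.05, -43.65)

Leg 1 (138°, 7.5 nmi): east 7.5 sin 138° = 5.02, north 7.5 cos 138° = -5.57
Leg 2 (084°, 19.1 nmi): east 19.1 sin 84° = 19.00, north 19.1 cos 84° = 2.00
Leg 3 (219°, 33.0 nmi): east 33.0 sin 219° = -20.77, north 33.0 cos 219° = -25.65
Leg 4 (169°, 14.7 nmi): east 14.7 sin 169° = 2.80, north 14.7 cos 169° = -14.43
Summing: 6.05 nmi east, -43.65 nmi north → (6.05, -43.65).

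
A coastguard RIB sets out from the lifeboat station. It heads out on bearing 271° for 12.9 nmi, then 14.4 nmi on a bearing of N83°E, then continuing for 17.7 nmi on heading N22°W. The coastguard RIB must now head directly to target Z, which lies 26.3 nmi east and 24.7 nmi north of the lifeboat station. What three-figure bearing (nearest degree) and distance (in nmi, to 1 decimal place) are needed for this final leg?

Leg 1 (271°, 12.9 nmi): east 12.9 sin 271° = -12.90, north 12.9 cos 271° = 0.23
Leg 2 (N83°E, 14.4 nmi): east 14.4 sin 83° = 14.29, north 14.4 cos 83° = 1.75
Leg 3 (N22°W, 17.7 nmi): east 17.7 sin 338° = -6.63, north 17.7 cos 338° = 16.41
Current position: (-5.24, 18.39). Target: (26.3, 24.7). Remaining: Δeast = 31.54, Δnorth = 6.31.
Bearing = atan2(31.54, 6.31) mod 360° = 78.69°; distance = √((31.54)² + (6.31)²) = 32.161 nmi.

079°, 32.2 nmi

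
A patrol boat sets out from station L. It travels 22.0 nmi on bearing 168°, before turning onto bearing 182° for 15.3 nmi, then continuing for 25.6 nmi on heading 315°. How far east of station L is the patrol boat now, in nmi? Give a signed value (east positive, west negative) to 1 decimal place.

Leg 1 (168°, 22.0 nmi): east 22.0 sin 168° = 4.57, north 22.0 cos 168° = -21.52
Leg 2 (182°, 15.3 nmi): east 15.3 sin 182° = -0.53, north 15.3 cos 182° = -15.29
Leg 3 (315°, 25.6 nmi): east 25.6 sin 315° = -18.10, north 25.6 cos 315° = 18.10
Net east component: -14.06 nmi.

-14.1 nmi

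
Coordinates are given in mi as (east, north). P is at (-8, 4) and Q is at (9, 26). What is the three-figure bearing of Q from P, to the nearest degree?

Δeast = 9 − -8 = 17.00; Δnorth = 26 − 4 = 22.00.
Bearing = atan2(Δeast, Δnorth) mod 360° = 37.69° ≈ 038°.

038°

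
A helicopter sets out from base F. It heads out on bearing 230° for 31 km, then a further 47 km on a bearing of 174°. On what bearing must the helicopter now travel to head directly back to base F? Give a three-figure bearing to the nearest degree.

016°

Leg 1 (230°, 31 km): east 31 sin 230° = -23.75, north 31 cos 230° = -19.93
Leg 2 (174°, 47 km): east 47 sin 174° = 4.91, north 47 cos 174° = -46.74
Net displacement: -18.83 east, -66.67 north. Direction back to start is (18.83, 66.67): bearing = atan2(18.83, 66.67) mod 360° = 15.78° ≈ 016°.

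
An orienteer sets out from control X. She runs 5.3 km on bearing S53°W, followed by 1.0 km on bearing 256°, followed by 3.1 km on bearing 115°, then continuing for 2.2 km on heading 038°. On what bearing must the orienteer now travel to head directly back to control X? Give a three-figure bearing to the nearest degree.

019°

Leg 1 (S53°W, 5.3 km): east 5.3 sin 233° = -4.23, north 5.3 cos 233° = -3.19
Leg 2 (256°, 1.0 km): east 1.0 sin 256° = -0.97, north 1.0 cos 256° = -0.24
Leg 3 (115°, 3.1 km): east 3.1 sin 115° = 2.81, north 3.1 cos 115° = -1.31
Leg 4 (038°, 2.2 km): east 2.2 sin 38° = 1.35, north 2.2 cos 38° = 1.73
Net displacement: -1.04 east, -3.01 north. Direction back to start is (1.04, 3.01): bearing = atan2(1.04, 3.01) mod 360° = 19.06° ≈ 019°.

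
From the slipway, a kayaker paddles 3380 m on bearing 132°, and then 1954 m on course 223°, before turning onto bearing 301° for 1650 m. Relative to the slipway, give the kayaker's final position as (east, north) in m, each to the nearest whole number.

(-235, -2841)

Leg 1 (132°, 3380 m): east 3380 sin 132° = 2511.83, north 3380 cos 132° = -2261.66
Leg 2 (223°, 1954 m): east 1954 sin 223° = -1332.62, north 1954 cos 223° = -1429.07
Leg 3 (301°, 1650 m): east 1650 sin 301° = -1414.33, north 1650 cos 301° = 849.81
Summing: -235.12 m east, -2840.91 m north → (-235, -2841).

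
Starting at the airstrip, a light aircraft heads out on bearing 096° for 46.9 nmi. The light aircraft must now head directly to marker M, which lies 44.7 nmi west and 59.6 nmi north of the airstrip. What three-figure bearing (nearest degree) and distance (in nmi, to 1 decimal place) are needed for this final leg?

Leg 1 (096°, 46.9 nmi): east 46.9 sin 96° = 46.64, north 46.9 cos 96° = -4.90
Current position: (46.64, -4.90). Target: (-44.7, 59.6). Remaining: Δeast = -91.34, Δnorth = 64.50.
Bearing = atan2(-91.34, 64.50) mod 360° = 305.23°; distance = √((-91.34)² + (64.50)²) = 111.822 nmi.

305°, 111.8 nmi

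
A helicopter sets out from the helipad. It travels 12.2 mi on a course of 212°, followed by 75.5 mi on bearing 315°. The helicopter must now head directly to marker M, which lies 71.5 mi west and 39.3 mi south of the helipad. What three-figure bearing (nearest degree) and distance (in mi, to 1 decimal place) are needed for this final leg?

Leg 1 (212°, 12.2 mi): east 12.2 sin 212° = -6.47, north 12.2 cos 212° = -10.35
Leg 2 (315°, 75.5 mi): east 75.5 sin 315° = -53.39, north 75.5 cos 315° = 53.39
Current position: (-59.85, 43.04). Target: (-71.5, -39.3). Remaining: Δeast = -11.65, Δnorth = -82.34.
Bearing = atan2(-11.65, -82.34) mod 360° = 188.05°; distance = √((-11.65)² + (-82.34)²) = 83.160 mi.

188°, 83.2 mi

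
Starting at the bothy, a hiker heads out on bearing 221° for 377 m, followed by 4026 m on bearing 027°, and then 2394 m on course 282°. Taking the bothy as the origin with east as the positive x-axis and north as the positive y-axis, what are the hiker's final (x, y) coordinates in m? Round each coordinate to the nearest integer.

Leg 1 (221°, 377 m): east 377 sin 221° = -247.33, north 377 cos 221° = -284.53
Leg 2 (027°, 4026 m): east 4026 sin 27° = 1827.77, north 4026 cos 27° = 3587.19
Leg 3 (282°, 2394 m): east 2394 sin 282° = -2341.69, north 2394 cos 282° = 497.74
Summing: -761.25 m east, 3800.41 m north → (-761, 3800).

(-761, 3800)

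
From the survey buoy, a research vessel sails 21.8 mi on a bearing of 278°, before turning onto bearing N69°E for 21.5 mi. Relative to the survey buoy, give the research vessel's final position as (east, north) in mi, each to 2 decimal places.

Leg 1 (278°, 21.8 mi): east 21.8 sin 278° = -21.59, north 21.8 cos 278° = 3.03
Leg 2 (N69°E, 21.5 mi): east 21.5 sin 69° = 20.07, north 21.5 cos 69° = 7.70
Summing: -1.52 mi east, 10.74 mi north → (-1.52, 10.74).

(-1.52, 10.74)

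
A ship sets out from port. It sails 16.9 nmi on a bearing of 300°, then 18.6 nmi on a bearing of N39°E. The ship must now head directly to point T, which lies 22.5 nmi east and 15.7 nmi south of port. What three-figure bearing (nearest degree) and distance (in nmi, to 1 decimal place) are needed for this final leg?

Leg 1 (300°, 16.9 nmi): east 16.9 sin 300° = -14.64, north 16.9 cos 300° = 8.45
Leg 2 (N39°E, 18.6 nmi): east 18.6 sin 39° = 11.71, north 18.6 cos 39° = 14.45
Current position: (-2.93, 22.90). Target: (22.5, -15.7). Remaining: Δeast = 25.43, Δnorth = -38.60.
Bearing = atan2(25.43, -38.60) mod 360° = 146.63°; distance = √((25.43)² + (-38.60)²) = 46.228 nmi.

147°, 46.2 nmi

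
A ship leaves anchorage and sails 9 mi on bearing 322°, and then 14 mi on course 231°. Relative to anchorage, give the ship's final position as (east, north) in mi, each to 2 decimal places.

Leg 1 (322°, 9 mi): east 9 sin 322° = -5.54, north 9 cos 322° = 7.09
Leg 2 (231°, 14 mi): east 14 sin 231° = -10.88, north 14 cos 231° = -8.81
Summing: -16.42 mi east, -1.72 mi north → (-16.42, -1.72).

(-16.42, -1.72)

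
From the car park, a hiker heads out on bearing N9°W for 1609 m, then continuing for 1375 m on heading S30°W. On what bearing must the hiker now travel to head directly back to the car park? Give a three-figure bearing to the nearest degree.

113°

Leg 1 (N9°W, 1609 m): east 1609 sin 351° = -251.70, north 1609 cos 351° = 1589.19
Leg 2 (S30°W, 1375 m): east 1375 sin 210° = -687.50, north 1375 cos 210° = -1190.78
Net displacement: -939.20 east, 398.41 north. Direction back to start is (939.20, -398.41): bearing = atan2(939.20, -398.41) mod 360° = 112.99° ≈ 113°.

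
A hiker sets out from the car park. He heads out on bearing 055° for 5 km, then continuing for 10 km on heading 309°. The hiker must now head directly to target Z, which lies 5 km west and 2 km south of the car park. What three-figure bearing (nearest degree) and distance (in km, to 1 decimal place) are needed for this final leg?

Leg 1 (055°, 5 km): east 5 sin 55° = 4.10, north 5 cos 55° = 2.87
Leg 2 (309°, 10 km): east 10 sin 309° = -7.77, north 10 cos 309° = 6.29
Current position: (-3.68, 9.16). Target: (-5, -2). Remaining: Δeast = -1.32, Δnorth = -11.16.
Bearing = atan2(-1.32, -11.16) mod 360° = 186.77°; distance = √((-1.32)² + (-11.16)²) = 11.239 km.

187°, 11.2 km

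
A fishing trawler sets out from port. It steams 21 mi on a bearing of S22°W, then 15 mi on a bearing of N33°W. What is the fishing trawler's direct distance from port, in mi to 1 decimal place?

Leg 1 (S22°W, 21 mi): east 21 sin 202° = -7.87, north 21 cos 202° = -19.47
Leg 2 (N33°W, 15 mi): east 15 sin 327° = -8.17, north 15 cos 327° = 12.58
Net: -16.04 east, -6.89 north. Distance = √((-16.04)² + (-6.89)²) = 17.454 mi.

17.5 mi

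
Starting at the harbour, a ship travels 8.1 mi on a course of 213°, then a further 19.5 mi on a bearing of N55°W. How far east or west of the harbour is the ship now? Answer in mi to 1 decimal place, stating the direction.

20.4 mi west

Leg 1 (213°, 8.1 mi): east 8.1 sin 213° = -4.41, north 8.1 cos 213° = -6.79
Leg 2 (N55°W, 19.5 mi): east 19.5 sin 305° = -15.97, north 19.5 cos 305° = 11.18
Net east component: -20.39 mi.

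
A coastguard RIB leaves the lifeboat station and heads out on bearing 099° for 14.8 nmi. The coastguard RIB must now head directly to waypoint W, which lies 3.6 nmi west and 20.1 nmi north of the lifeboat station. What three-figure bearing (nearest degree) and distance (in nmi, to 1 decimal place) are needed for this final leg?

Leg 1 (099°, 14.8 nmi): east 14.8 sin 99° = 14.62, north 14.8 cos 99° = -2.32
Current position: (14.62, -2.32). Target: (-3.6, 20.1). Remaining: Δeast = -18.22, Δnorth = 22.42.
Bearing = atan2(-18.22, 22.42) mod 360° = 320.90°; distance = √((-18.22)² + (22.42)²) = 28.885 nmi.

321°, 28.9 nmi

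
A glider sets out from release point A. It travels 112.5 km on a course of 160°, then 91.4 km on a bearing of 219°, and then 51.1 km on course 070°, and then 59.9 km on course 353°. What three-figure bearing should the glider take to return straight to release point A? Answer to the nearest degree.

Leg 1 (160°, 112.5 km): east 112.5 sin 160° = 38.48, north 112.5 cos 160° = -105.72
Leg 2 (219°, 91.4 km): east 91.4 sin 219° = -57.52, north 91.4 cos 219° = -71.03
Leg 3 (070°, 51.1 km): east 51.1 sin 70° = 48.02, north 51.1 cos 70° = 17.48
Leg 4 (353°, 59.9 km): east 59.9 sin 353° = -7.30, north 59.9 cos 353° = 59.45
Net displacement: 21.68 east, -99.82 north. Direction back to start is (-21.68, 99.82): bearing = atan2(-21.68, 99.82) mod 360° = 347.75° ≈ 348°.

348°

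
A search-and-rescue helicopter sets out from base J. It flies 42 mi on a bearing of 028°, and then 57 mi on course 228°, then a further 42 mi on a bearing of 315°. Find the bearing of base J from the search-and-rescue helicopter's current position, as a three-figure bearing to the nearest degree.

Leg 1 (028°, 42 mi): east 42 sin 28° = 19.72, north 42 cos 28° = 37.08
Leg 2 (228°, 57 mi): east 57 sin 228° = -42.36, north 57 cos 228° = -38.14
Leg 3 (315°, 42 mi): east 42 sin 315° = -29.70, north 42 cos 315° = 29.70
Net displacement: -52.34 east, 28.64 north. Direction back to start is (52.34, -28.64): bearing = atan2(52.34, -28.64) mod 360° = 118.69° ≈ 119°.

119°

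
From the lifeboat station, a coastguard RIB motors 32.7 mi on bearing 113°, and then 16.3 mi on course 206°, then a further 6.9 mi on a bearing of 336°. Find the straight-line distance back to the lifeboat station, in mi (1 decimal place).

Leg 1 (113°, 32.7 mi): east 32.7 sin 113° = 30.10, north 32.7 cos 113° = -12.78
Leg 2 (206°, 16.3 mi): east 16.3 sin 206° = -7.15, north 16.3 cos 206° = -14.65
Leg 3 (336°, 6.9 mi): east 6.9 sin 336° = -2.81, north 6.9 cos 336° = 6.30
Net: 20.15 east, -21.12 north. Distance = √((20.15)² + (-21.12)²) = 29.192 mi.

29.2 mi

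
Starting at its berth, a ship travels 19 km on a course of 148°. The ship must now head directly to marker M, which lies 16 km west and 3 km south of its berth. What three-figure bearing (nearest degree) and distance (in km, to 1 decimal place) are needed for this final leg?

297°, 29.2 km

Leg 1 (148°, 19 km): east 19 sin 148° = 10.07, north 19 cos 148° = -16.11
Current position: (10.07, -16.11). Target: (-16, -3). Remaining: Δeast = -26.07, Δnorth = 13.11.
Bearing = atan2(-26.07, 13.11) mod 360° = 296.70°; distance = √((-26.07)² + (13.11)²) = 29.181 km.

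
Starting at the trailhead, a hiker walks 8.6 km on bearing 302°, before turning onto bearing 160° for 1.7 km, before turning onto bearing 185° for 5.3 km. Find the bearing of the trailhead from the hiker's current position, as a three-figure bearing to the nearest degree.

Leg 1 (302°, 8.6 km): east 8.6 sin 302° = -7.29, north 8.6 cos 302° = 4.56
Leg 2 (160°, 1.7 km): east 1.7 sin 160° = 0.58, north 1.7 cos 160° = -1.60
Leg 3 (185°, 5.3 km): east 5.3 sin 185° = -0.46, north 5.3 cos 185° = -5.28
Net displacement: -7.17 east, -2.32 north. Direction back to start is (7.17, 2.32): bearing = atan2(7.17, 2.32) mod 360° = 72.08° ≈ 072°.

072°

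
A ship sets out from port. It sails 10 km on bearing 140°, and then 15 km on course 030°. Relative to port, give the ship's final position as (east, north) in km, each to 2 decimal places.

(13.93, 5.33)

Leg 1 (140°, 10 km): east 10 sin 140° = 6.43, north 10 cos 140° = -7.66
Leg 2 (030°, 15 km): east 15 sin 30° = 7.50, north 15 cos 30° = 12.99
Summing: 13.93 km east, 5.33 km north → (13.93, 5.33).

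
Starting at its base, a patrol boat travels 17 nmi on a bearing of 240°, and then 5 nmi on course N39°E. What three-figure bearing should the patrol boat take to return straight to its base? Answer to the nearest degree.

068°

Leg 1 (240°, 17 nmi): east 17 sin 240° = -14.72, north 17 cos 240° = -8.50
Leg 2 (N39°E, 5 nmi): east 5 sin 39° = 3.15, north 5 cos 39° = 3.89
Net displacement: -11.58 east, -4.61 north. Direction back to start is (11.58, 4.61): bearing = atan2(11.58, 4.61) mod 360° = 68.27° ≈ 068°.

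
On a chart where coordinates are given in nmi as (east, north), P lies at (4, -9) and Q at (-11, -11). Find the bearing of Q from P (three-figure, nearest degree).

Δeast = -11 − 4 = -15.00; Δnorth = -11 − -9 = -2.00.
Bearing = atan2(Δeast, Δnorth) mod 360° = 262.41° ≈ 262°.

262°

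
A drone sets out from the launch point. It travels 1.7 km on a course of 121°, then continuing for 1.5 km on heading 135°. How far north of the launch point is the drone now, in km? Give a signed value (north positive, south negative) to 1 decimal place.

-1.9 km

Leg 1 (121°, 1.7 km): east 1.7 sin 121° = 1.46, north 1.7 cos 121° = -0.88
Leg 2 (135°, 1.5 km): east 1.5 sin 135° = 1.06, north 1.5 cos 135° = -1.06
Net north component: -1.94 km.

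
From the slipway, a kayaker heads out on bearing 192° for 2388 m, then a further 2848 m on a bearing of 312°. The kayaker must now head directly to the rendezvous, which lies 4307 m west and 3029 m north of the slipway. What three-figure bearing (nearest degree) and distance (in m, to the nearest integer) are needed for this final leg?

334°, 3852 m

Leg 1 (192°, 2388 m): east 2388 sin 192° = -496.49, north 2388 cos 192° = -2335.82
Leg 2 (312°, 2848 m): east 2848 sin 312° = -2116.48, north 2848 cos 312° = 1905.68
Current position: (-2612.97, -430.13). Target: (-4307, 3029). Remaining: Δeast = -1694.03, Δnorth = 3459.13.
Bearing = atan2(-1694.03, 3459.13) mod 360° = 333.91°; distance = √((-1694.03)² + (3459.13)²) = 3851.667 m.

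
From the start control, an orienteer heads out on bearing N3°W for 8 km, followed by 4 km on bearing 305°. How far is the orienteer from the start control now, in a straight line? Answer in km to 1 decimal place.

10.9 km

Leg 1 (N3°W, 8 km): east 8 sin 357° = -0.42, north 8 cos 357° = 7.99
Leg 2 (305°, 4 km): east 4 sin 305° = -3.28, north 4 cos 305° = 2.29
Net: -3.70 east, 10.28 north. Distance = √((-3.70)² + (10.28)²) = 10.927 km.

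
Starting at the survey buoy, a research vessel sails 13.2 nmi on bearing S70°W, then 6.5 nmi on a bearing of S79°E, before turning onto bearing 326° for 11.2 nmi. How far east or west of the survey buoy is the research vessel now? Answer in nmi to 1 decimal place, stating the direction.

12.3 nmi west

Leg 1 (S70°W, 13.2 nmi): east 13.2 sin 250° = -12.40, north 13.2 cos 250° = -4.51
Leg 2 (S79°E, 6.5 nmi): east 6.5 sin 101° = 6.38, north 6.5 cos 101° = -1.24
Leg 3 (326°, 11.2 nmi): east 11.2 sin 326° = -6.26, north 11.2 cos 326° = 9.29
Net east component: -12.29 nmi.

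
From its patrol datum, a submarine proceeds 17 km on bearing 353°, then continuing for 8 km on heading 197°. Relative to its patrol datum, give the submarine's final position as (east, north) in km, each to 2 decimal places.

(-4.41, 9.22)

Leg 1 (353°, 17 km): east 17 sin 353° = -2.07, north 17 cos 353° = 16.87
Leg 2 (197°, 8 km): east 8 sin 197° = -2.34, north 8 cos 197° = -7.65
Summing: -4.41 km east, 9.22 km north → (-4.41, 9.22).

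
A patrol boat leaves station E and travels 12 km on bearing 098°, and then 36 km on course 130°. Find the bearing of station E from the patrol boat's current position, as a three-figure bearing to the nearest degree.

302°

Leg 1 (098°, 12 km): east 12 sin 98° = 11.88, north 12 cos 98° = -1.67
Leg 2 (130°, 36 km): east 36 sin 130° = 27.58, north 36 cos 130° = -23.14
Net displacement: 39.46 east, -24.81 north. Direction back to start is (-39.46, 24.81): bearing = atan2(-39.46, 24.81) mod 360° = 302.16° ≈ 302°.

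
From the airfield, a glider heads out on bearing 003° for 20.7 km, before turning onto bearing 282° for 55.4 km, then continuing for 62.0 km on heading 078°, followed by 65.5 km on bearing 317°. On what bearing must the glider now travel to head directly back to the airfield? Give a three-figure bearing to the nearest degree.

158°

Leg 1 (003°, 20.7 km): east 20.7 sin 3° = 1.08, north 20.7 cos 3° = 20.67
Leg 2 (282°, 55.4 km): east 55.4 sin 282° = -54.19, north 55.4 cos 282° = 11.52
Leg 3 (078°, 62.0 km): east 62.0 sin 78° = 60.65, north 62.0 cos 78° = 12.89
Leg 4 (317°, 65.5 km): east 65.5 sin 317° = -44.67, north 65.5 cos 317° = 47.90
Net displacement: -37.13 east, 92.98 north. Direction back to start is (37.13, -92.98): bearing = atan2(37.13, -92.98) mod 360° = 158.23° ≈ 158°.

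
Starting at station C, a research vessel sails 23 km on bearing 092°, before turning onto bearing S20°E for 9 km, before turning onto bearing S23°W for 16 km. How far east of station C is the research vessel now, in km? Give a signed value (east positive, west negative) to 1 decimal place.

19.8 km

Leg 1 (092°, 23 km): east 23 sin 92° = 22.99, north 23 cos 92° = -0.80
Leg 2 (S20°E, 9 km): east 9 sin 160° = 3.08, north 9 cos 160° = -8.46
Leg 3 (S23°W, 16 km): east 16 sin 203° = -6.25, north 16 cos 203° = -14.73
Net east component: 19.81 km.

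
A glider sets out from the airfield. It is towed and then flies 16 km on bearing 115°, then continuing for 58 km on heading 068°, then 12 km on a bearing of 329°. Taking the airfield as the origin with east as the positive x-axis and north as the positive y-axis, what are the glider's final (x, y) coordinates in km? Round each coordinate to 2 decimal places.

(62.10, 25.25)

Leg 1 (115°, 16 km): east 16 sin 115° = 14.50, north 16 cos 115° = -6.76
Leg 2 (068°, 58 km): east 58 sin 68° = 53.78, north 58 cos 68° = 21.73
Leg 3 (329°, 12 km): east 12 sin 329° = -6.18, north 12 cos 329° = 10.29
Summing: 62.10 km east, 25.25 km north → (62.10, 25.25).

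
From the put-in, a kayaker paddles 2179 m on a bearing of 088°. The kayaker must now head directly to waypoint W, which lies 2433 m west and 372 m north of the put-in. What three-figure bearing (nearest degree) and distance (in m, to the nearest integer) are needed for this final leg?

274°, 4620 m

Leg 1 (088°, 2179 m): east 2179 sin 88° = 2177.67, north 2179 cos 88° = 76.05
Current position: (2177.67, 76.05). Target: (-2433, 372). Remaining: Δeast = -4610.67, Δnorth = 295.95.
Bearing = atan2(-4610.67, 295.95) mod 360° = 273.67°; distance = √((-4610.67)² + (295.95)²) = 4620.161 m.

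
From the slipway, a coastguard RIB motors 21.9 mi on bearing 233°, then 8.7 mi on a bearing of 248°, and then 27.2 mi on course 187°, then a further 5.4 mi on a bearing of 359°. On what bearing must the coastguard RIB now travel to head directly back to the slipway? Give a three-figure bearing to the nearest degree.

037°

Leg 1 (233°, 21.9 mi): east 21.9 sin 233° = -17.49, north 21.9 cos 233° = -13.18
Leg 2 (248°, 8.7 mi): east 8.7 sin 248° = -8.07, north 8.7 cos 248° = -3.26
Leg 3 (187°, 27.2 mi): east 27.2 sin 187° = -3.31, north 27.2 cos 187° = -27.00
Leg 4 (359°, 5.4 mi): east 5.4 sin 359° = -0.09, north 5.4 cos 359° = 5.40
Net displacement: -28.97 east, -38.04 north. Direction back to start is (28.97, 38.04): bearing = atan2(28.97, 38.04) mod 360° = 37.29° ≈ 037°.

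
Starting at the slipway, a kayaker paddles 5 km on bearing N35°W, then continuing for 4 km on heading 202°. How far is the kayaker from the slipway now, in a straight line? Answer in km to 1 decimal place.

4.4 km

Leg 1 (N35°W, 5 km): east 5 sin 325° = -2.87, north 5 cos 325° = 4.10
Leg 2 (202°, 4 km): east 4 sin 202° = -1.50, north 4 cos 202° = -3.71
Net: -4.37 east, 0.39 north. Distance = √((-4.37)² + (0.39)²) = 4.383 km.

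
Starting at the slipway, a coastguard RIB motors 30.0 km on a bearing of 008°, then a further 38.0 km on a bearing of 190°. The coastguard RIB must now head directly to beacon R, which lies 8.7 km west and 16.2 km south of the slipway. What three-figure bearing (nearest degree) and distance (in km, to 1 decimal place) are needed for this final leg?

Leg 1 (008°, 30.0 km): east 30.0 sin 8° = 4.18, north 30.0 cos 8° = 29.71
Leg 2 (190°, 38.0 km): east 38.0 sin 190° = -6.60, north 38.0 cos 190° = -37.42
Current position: (-2.42, -7.71). Target: (-8.7, -16.2). Remaining: Δeast = -6.28, Δnorth = -8.49.
Bearing = atan2(-6.28, -8.49) mod 360° = 216.49°; distance = √((-6.28)² + (-8.49)²) = 10.554 km.

216°, 10.6 km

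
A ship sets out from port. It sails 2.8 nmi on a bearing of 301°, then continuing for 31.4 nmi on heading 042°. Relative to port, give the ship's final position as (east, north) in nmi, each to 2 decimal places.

(18.61, 24.78)

Leg 1 (301°, 2.8 nmi): east 2.8 sin 301° = -2.40, north 2.8 cos 301° = 1.44
Leg 2 (042°, 31.4 nmi): east 31.4 sin 42° = 21.01, north 31.4 cos 42° = 23.33
Summing: 18.61 nmi east, 24.78 nmi north → (18.61, 24.78).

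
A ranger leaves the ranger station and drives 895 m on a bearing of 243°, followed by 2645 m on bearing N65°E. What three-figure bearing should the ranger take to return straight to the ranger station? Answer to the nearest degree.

Leg 1 (243°, 895 m): east 895 sin 243° = -797.45, north 895 cos 243° = -406.32
Leg 2 (N65°E, 2645 m): east 2645 sin 65° = 2397.18, north 2645 cos 65° = 1117.83
Net displacement: 1599.73 east, 711.50 north. Direction back to start is (-1599.73, -711.50): bearing = atan2(-1599.73, -711.50) mod 360° = 246.02° ≈ 246°.

246°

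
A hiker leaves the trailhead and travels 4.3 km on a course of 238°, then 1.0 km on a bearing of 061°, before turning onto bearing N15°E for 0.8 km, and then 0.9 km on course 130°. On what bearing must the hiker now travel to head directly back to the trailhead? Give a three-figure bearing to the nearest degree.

050°

Leg 1 (238°, 4.3 km): east 4.3 sin 238° = -3.65, north 4.3 cos 238° = -2.28
Leg 2 (061°, 1.0 km): east 1.0 sin 61° = 0.87, north 1.0 cos 61° = 0.48
Leg 3 (N15°E, 0.8 km): east 0.8 sin 15° = 0.21, north 0.8 cos 15° = 0.77
Leg 4 (130°, 0.9 km): east 0.9 sin 130° = 0.69, north 0.9 cos 130° = -0.58
Net displacement: -1.88 east, -1.60 north. Direction back to start is (1.88, 1.60): bearing = atan2(1.88, 1.60) mod 360° = 49.54° ≈ 050°.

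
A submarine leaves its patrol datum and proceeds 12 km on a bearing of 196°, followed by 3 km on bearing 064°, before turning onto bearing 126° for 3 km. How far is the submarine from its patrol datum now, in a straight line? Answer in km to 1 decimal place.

Leg 1 (196°, 12 km): east 12 sin 196° = -3.31, north 12 cos 196° = -11.54
Leg 2 (064°, 3 km): east 3 sin 64° = 2.70, north 3 cos 64° = 1.32
Leg 3 (126°, 3 km): east 3 sin 126° = 2.43, north 3 cos 126° = -1.76
Net: 1.82 east, -11.98 north. Distance = √((1.82)² + (-11.98)²) = 12.120 km.

12.1 km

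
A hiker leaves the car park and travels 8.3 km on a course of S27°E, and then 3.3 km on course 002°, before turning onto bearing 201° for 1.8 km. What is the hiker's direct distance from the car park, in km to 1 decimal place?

Leg 1 (S27°E, 8.3 km): east 8.3 sin 153° = 3.77, north 8.3 cos 153° = -7.40
Leg 2 (002°, 3.3 km): east 3.3 sin 2° = 0.12, north 3.3 cos 2° = 3.30
Leg 3 (201°, 1.8 km): east 1.8 sin 201° = -0.65, north 1.8 cos 201° = -1.68
Net: 3.24 east, -5.78 north. Distance = √((3.24)² + (-5.78)²) = 6.623 km.

6.6 km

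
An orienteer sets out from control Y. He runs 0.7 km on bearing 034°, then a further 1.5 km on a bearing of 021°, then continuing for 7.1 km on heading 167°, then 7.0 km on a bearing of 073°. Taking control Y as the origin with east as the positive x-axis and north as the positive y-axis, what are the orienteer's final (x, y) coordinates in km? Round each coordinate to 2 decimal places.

Leg 1 (034°, 0.7 km): east 0.7 sin 34° = 0.39, north 0.7 cos 34° = 0.58
Leg 2 (021°, 1.5 km): east 1.5 sin 21° = 0.54, north 1.5 cos 21° = 1.40
Leg 3 (167°, 7.1 km): east 7.1 sin 167° = 1.60, north 7.1 cos 167° = -6.92
Leg 4 (073°, 7.0 km): east 7.0 sin 73° = 6.69, north 7.0 cos 73° = 2.05
Summing: 9.22 km east, -2.89 km north → (9.22, -2.89).

(9.22, -2.89)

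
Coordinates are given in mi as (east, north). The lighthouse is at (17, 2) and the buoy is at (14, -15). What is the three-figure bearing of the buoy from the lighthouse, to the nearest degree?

190°

Δeast = 14 − 17 = -3.00; Δnorth = -15 − 2 = -17.00.
Bearing = atan2(Δeast, Δnorth) mod 360° = 190.01° ≈ 190°.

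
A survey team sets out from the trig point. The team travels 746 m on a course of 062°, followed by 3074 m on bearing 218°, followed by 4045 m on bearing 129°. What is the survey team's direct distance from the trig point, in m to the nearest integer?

4997 m

Leg 1 (062°, 746 m): east 746 sin 62° = 658.68, north 746 cos 62° = 350.23
Leg 2 (218°, 3074 m): east 3074 sin 218° = -1892.54, north 3074 cos 218° = -2422.35
Leg 3 (129°, 4045 m): east 4045 sin 129° = 3143.56, north 4045 cos 129° = -2545.60
Net: 1909.69 east, -4617.72 north. Distance = √((1909.69)² + (-4617.72)²) = 4997.025 m.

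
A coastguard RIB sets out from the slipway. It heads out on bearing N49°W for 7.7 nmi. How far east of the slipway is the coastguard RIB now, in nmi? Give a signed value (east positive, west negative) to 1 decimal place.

-5.8 nmi

Leg 1 (N49°W, 7.7 nmi): east 7.7 sin 311° = -5.81, north 7.7 cos 311° = 5.05
Net east component: -5.81 nmi.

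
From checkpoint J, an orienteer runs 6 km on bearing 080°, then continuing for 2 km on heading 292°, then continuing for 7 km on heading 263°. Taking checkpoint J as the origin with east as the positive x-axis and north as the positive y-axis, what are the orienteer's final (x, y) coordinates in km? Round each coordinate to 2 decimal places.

(-2.89, 0.94)

Leg 1 (080°, 6 km): east 6 sin 80° = 5.91, north 6 cos 80° = 1.04
Leg 2 (292°, 2 km): east 2 sin 292° = -1.85, north 2 cos 292° = 0.75
Leg 3 (263°, 7 km): east 7 sin 263° = -6.95, north 7 cos 263° = -0.85
Summing: -2.89 km east, 0.94 km north → (-2.89, 0.94).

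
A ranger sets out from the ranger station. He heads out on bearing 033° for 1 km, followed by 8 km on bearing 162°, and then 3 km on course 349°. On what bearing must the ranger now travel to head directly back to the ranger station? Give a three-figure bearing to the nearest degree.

Leg 1 (033°, 1 km): east 1 sin 33° = 0.54, north 1 cos 33° = 0.84
Leg 2 (162°, 8 km): east 8 sin 162° = 2.47, north 8 cos 162° = -7.61
Leg 3 (349°, 3 km): east 3 sin 349° = -0.57, north 3 cos 349° = 2.94
Net displacement: 2.44 east, -3.82 north. Direction back to start is (-2.44, 3.82): bearing = atan2(-2.44, 3.82) mod 360° = 327.42° ≈ 327°.

327°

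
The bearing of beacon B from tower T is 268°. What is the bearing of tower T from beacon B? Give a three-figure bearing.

Back-bearing = 268° − 180° = 088°.

088°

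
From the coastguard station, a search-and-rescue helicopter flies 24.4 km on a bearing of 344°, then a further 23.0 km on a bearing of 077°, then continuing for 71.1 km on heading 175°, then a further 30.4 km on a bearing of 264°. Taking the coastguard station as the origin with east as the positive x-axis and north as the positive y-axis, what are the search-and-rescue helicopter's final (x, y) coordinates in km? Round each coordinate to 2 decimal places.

(-8.35, -45.38)

Leg 1 (344°, 24.4 km): east 24.4 sin 344° = -6.73, north 24.4 cos 344° = 23.45
Leg 2 (077°, 23.0 km): east 23.0 sin 77° = 22.41, north 23.0 cos 77° = 5.17
Leg 3 (175°, 71.1 km): east 71.1 sin 175° = 6.20, north 71.1 cos 175° = -70.83
Leg 4 (264°, 30.4 km): east 30.4 sin 264° = -30.23, north 30.4 cos 264° = -3.18
Summing: -8.35 km east, -45.38 km north → (-8.35, -45.38).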